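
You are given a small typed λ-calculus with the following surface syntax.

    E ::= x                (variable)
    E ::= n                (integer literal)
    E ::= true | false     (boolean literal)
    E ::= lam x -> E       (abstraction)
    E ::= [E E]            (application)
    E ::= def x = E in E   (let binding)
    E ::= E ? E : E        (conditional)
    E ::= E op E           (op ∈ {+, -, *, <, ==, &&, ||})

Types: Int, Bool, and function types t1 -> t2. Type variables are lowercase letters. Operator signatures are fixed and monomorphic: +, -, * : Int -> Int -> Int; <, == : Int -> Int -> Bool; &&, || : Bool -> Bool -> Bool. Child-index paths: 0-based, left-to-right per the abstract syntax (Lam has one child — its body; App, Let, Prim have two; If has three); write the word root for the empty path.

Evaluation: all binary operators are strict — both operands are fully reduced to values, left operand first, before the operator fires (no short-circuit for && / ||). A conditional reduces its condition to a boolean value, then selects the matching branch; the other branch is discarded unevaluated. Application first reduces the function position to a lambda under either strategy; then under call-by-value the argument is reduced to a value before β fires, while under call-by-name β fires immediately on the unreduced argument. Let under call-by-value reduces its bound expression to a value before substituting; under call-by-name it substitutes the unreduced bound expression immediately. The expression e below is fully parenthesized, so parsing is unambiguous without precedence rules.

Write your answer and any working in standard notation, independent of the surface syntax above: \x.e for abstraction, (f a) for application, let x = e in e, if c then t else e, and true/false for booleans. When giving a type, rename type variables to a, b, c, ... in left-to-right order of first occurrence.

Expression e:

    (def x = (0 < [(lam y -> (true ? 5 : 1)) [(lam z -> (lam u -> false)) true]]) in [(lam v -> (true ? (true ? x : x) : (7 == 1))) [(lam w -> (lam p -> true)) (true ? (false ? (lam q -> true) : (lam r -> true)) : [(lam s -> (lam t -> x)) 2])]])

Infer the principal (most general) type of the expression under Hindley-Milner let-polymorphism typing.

Derivation:
  unify Int ~ Int
  unify Bool ~ Bool
  unify Int ~ Int
\y._ : a -> Int
\u._ : c -> Bool
\z._ : b -> c -> Bool
  unify b -> c -> Bool ~ Bool -> d
  unify b ~ Bool
  unify c -> Bool ~ d
_ _ : c -> Bool
  unify a -> Int ~ (c -> Bool) -> e
  unify a ~ c -> Bool
  unify Int ~ e
_ _ : Int
  unify Int ~ Int
let x : Bool
  unify Bool ~ Bool
  unify Bool ~ Bool
x : Bool
x : Bool
  unify Bool ~ Bool
  unify Int ~ Int
  unify Int ~ Int
  unify Bool ~ Bool
\v._ : f -> Bool
\p._ : h -> Bool
\w._ : g -> h -> Bool
  unify Bool ~ Bool
  unify Bool ~ Bool
\q._ : i -> Bool
\r._ : j -> Bool
  unify i -> Bool ~ j -> Bool
  unify i ~ j
  unify Bool ~ Bool
x : Bool
\t._ : l -> Bool
\s._ : k -> l -> Bool
  unify k -> l -> Bool ~ Int -> m
  unify k ~ Int
  unify l -> Bool ~ m
_ _ : l -> Bool
  unify j -> Bool ~ l -> Bool
  unify j ~ l
  unify Bool ~ Bool
  unify g -> h -> Bool ~ (l -> Bool) -> n
  unify g ~ l -> Bool
  unify h -> Bool ~ n
_ _ : h -> Bool
  unify f -> Bool ~ (h -> Bool) -> o
  unify f ~ h -> Bool
  unify Bool ~ o
_ _ : Bool

Answer: Bool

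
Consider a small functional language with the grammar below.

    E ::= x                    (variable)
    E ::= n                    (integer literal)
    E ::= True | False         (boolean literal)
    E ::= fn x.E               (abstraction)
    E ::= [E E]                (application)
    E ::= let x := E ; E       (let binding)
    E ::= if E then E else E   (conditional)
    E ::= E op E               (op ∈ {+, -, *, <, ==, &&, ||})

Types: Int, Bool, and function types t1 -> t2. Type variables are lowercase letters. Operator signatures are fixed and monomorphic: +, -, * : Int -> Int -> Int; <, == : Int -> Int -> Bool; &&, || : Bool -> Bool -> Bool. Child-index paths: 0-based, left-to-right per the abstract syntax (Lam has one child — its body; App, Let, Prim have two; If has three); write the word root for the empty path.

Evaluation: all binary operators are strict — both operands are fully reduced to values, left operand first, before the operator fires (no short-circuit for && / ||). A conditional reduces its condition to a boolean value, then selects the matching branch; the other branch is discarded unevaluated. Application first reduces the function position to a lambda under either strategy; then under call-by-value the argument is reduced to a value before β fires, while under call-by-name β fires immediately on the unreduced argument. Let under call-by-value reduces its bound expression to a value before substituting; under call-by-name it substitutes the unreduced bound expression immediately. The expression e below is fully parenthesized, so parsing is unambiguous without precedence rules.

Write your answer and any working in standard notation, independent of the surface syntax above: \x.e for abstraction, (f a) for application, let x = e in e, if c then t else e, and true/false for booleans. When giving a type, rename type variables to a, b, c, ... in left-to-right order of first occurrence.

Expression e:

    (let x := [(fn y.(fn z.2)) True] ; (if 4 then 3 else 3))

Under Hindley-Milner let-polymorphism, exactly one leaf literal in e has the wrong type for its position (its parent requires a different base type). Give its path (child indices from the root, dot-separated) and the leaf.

Answer: 1.0 : 4

Derivation:
\z._ : b -> Int
\y._ : a -> b -> Int
  unify a -> b -> Int ~ Bool -> c
  unify a ~ Bool
  unify b -> Int ~ c
_ _ : b -> Int
let x : forall. b -> Int
  unify Int ~ Bool
  FAIL: mismatch Int ~ Bool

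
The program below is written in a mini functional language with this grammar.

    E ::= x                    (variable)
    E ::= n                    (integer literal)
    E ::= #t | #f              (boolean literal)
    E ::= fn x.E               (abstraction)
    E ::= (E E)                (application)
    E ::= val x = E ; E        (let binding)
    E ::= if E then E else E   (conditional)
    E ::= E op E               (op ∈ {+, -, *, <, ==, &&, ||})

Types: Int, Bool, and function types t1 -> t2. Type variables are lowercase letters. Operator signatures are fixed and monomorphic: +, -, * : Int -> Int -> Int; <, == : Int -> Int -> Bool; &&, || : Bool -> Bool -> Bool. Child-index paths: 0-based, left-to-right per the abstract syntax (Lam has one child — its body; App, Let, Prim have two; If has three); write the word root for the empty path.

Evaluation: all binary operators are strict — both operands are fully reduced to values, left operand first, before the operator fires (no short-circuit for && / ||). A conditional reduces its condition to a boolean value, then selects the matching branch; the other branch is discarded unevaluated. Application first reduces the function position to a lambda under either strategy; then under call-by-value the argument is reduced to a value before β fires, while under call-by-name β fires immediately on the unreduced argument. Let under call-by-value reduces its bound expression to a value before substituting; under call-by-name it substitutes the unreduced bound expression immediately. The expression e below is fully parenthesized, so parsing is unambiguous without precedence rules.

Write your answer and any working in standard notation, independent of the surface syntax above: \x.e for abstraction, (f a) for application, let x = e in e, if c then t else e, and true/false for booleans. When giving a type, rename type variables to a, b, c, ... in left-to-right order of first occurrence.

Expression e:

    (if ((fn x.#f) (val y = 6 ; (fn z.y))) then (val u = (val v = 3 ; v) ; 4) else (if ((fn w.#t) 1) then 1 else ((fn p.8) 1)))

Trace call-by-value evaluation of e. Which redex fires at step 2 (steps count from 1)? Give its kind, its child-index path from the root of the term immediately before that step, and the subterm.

Answer: beta at 0 : ((\x.false) (\z.6))

Derivation:
step 0: (if ((\x.false) (let y = 6 in (\z.y))) then (let u = (let v = 3 in v) in 4) else (if ((\w.true) 1) then 1 else ((\p.8) 1)))
step 1: [let@0.1] (if ((\x.false) (\z.6)) then (let u = (let v = 3 in v) in 4) else (if ((\w.true) 1) then 1 else ((\p.8) 1)))
step 2: [beta@0] (if false then (let u = (let v = 3 in v) in 4) else (if ((\w.true) 1) then 1 else ((\p.8) 1)))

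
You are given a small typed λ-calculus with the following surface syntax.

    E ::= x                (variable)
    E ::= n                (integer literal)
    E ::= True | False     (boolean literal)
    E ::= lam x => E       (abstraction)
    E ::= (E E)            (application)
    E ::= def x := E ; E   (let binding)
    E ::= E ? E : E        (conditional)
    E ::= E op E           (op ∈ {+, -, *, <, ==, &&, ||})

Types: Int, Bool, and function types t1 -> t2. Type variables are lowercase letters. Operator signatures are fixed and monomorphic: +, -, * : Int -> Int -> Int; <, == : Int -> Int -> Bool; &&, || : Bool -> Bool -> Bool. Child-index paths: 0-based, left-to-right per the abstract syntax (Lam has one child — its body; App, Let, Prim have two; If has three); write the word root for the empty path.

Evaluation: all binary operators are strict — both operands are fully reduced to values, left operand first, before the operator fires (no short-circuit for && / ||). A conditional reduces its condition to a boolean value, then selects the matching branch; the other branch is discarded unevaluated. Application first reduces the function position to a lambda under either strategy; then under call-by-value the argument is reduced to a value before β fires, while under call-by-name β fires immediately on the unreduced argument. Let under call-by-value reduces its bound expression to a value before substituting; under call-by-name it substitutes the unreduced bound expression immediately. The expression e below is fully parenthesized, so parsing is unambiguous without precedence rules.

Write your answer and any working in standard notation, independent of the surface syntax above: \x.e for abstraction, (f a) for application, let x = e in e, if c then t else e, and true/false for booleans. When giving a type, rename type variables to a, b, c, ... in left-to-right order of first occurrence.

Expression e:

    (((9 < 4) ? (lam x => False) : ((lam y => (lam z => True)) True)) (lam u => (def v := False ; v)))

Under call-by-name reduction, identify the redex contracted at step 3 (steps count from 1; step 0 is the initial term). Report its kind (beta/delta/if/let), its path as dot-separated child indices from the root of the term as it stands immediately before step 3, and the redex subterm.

Derivation:
step 0: ((if (9 < 4) then (\x.false) else ((\y.(\z.true)) true)) (\u.(let v = false in v)))
step 1: [delta@0.0] ((if false then (\x.false) else ((\y.(\z.true)) true)) (\u.(let v = false in v)))
step 2: [if@0] (((\y.(\z.true)) true) (\u.(let v = false in v)))
step 3: [beta@0] ((\z.true) (\u.(let v = false in v)))

Answer: beta at 0 : ((\y.(\z.true)) true)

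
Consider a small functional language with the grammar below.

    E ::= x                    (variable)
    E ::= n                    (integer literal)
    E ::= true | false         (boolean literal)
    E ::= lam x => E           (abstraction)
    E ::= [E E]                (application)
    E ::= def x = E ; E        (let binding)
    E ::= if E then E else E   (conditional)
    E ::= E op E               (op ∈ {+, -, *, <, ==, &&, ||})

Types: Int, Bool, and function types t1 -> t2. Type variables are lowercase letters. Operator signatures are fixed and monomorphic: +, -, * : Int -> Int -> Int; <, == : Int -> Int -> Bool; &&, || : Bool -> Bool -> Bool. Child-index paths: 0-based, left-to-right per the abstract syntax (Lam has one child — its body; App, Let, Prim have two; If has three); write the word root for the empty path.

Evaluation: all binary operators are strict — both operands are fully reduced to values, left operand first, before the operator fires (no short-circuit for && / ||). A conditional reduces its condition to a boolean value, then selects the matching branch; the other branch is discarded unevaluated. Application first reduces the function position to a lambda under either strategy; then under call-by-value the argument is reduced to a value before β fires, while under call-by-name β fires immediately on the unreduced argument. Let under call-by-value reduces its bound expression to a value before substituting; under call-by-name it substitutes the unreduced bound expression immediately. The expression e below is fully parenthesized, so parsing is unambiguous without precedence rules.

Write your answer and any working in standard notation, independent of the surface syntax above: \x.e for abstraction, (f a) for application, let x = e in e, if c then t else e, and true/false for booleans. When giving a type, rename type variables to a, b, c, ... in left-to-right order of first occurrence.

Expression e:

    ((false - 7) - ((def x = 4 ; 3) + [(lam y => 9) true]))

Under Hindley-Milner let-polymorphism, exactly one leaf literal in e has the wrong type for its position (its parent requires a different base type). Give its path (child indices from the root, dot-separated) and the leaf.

Working:
  unify Bool ~ Int
  FAIL: mismatch Bool ~ Int

Answer: 0.0 : false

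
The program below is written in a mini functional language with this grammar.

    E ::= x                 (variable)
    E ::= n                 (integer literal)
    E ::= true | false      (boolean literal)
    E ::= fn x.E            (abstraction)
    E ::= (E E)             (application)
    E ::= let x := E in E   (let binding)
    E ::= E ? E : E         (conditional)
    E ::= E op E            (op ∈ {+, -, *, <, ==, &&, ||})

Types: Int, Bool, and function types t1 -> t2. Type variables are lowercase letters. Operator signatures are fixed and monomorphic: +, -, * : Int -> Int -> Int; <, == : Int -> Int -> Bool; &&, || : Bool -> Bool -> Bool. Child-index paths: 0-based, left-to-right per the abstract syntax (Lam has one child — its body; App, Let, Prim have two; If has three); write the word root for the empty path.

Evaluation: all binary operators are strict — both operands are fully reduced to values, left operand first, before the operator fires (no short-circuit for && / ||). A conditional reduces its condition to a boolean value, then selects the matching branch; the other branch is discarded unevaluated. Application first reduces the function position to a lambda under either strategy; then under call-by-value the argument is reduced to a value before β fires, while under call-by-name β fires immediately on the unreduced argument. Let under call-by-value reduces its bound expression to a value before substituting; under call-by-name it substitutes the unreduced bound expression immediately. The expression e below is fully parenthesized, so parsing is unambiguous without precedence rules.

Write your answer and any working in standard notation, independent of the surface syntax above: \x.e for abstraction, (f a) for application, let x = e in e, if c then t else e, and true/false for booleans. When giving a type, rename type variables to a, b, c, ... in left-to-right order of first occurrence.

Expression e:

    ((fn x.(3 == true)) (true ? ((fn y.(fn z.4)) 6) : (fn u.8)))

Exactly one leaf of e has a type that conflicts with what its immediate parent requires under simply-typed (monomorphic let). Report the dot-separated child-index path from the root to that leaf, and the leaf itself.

Answer: 0.0.1 : true

Derivation:
  unify Int ~ Int
  unify Bool ~ Int
  FAIL: mismatch Bool ~ Int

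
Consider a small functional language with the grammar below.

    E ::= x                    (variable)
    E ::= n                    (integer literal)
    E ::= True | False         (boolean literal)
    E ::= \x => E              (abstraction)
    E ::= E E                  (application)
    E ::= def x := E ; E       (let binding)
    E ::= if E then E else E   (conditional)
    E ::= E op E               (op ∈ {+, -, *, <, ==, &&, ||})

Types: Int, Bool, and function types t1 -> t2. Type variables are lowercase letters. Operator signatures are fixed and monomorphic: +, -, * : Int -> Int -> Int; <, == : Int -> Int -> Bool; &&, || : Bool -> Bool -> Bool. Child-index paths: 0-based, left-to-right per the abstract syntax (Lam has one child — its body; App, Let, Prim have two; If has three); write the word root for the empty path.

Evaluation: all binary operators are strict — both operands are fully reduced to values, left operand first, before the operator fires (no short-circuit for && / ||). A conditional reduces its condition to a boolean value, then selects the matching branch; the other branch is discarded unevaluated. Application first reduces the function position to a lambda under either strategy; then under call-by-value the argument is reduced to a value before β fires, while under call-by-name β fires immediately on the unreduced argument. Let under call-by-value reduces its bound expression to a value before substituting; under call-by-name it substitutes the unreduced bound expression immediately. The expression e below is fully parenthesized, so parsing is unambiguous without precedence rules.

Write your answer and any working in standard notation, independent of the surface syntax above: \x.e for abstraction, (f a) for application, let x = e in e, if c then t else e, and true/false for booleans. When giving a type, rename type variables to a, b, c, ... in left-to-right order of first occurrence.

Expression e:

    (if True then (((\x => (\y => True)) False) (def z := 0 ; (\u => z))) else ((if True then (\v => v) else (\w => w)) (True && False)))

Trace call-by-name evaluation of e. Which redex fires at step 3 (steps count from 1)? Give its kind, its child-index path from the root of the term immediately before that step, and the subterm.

Answer: beta at root : ((\y.true) (let z = 0 in (\u.z)))

Working:
step 0: (if true then (((\x.(\y.true)) false) (let z = 0 in (\u.z))) else ((if true then (\v.v) else (\w.w)) (true && false)))
step 1: [if@root] (((\x.(\y.true)) false) (let z = 0 in (\u.z)))
step 2: [beta@0] ((\y.true) (let z = 0 in (\u.z)))
step 3: [beta@root] true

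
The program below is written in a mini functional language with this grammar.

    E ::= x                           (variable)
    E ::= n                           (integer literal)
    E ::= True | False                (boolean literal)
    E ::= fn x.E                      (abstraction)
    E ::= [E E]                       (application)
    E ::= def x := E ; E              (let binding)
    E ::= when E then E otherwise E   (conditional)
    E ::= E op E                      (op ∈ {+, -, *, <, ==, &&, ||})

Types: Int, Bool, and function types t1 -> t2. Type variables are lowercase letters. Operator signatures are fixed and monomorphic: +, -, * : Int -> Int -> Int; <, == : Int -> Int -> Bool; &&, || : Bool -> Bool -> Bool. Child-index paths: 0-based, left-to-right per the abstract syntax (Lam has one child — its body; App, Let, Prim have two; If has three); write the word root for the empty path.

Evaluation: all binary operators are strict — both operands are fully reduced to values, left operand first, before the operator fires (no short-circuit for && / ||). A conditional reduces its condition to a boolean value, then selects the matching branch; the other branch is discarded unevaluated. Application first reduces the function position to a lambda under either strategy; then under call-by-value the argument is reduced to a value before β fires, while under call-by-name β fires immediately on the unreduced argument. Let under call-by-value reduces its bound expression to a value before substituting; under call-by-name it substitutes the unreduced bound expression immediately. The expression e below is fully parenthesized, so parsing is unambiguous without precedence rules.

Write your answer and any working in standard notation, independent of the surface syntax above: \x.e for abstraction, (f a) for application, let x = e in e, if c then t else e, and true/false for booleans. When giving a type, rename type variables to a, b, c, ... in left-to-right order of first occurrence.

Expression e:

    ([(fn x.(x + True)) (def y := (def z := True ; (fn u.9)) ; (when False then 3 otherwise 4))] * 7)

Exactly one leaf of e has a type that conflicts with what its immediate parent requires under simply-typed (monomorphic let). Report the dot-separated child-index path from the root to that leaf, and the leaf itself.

Answer: 0.0.0.1 : true

Working:
x : a
  unify a ~ Int
  unify Bool ~ Int
  FAIL: mismatch Bool ~ Int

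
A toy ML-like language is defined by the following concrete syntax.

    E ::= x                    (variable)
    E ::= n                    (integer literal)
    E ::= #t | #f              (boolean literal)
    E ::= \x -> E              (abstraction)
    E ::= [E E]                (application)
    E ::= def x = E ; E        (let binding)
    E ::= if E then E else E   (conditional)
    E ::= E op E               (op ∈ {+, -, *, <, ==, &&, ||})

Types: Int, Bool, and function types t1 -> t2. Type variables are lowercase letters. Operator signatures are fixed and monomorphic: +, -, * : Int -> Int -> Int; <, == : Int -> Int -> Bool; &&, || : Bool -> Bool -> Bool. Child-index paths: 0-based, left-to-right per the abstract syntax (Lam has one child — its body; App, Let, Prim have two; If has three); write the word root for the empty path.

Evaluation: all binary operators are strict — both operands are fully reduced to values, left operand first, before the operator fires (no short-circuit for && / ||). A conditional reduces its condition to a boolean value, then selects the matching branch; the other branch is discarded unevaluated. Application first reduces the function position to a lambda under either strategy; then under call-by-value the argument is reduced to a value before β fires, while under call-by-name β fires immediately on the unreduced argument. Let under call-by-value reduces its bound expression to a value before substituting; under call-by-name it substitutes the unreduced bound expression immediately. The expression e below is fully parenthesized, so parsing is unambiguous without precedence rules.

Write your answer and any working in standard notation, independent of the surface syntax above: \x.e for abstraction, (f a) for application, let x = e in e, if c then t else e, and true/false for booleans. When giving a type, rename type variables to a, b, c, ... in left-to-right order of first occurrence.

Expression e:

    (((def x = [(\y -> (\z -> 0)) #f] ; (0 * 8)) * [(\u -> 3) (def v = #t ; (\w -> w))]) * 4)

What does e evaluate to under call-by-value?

Answer: 0

Working:
step 0: (((let x = ((\y.(\z.0)) false) in (0 * 8)) * ((\u.3) (let v = true in (\w.w)))) * 4)
step 1: [beta@0.0.0] (((let x = (\z.0) in (0 * 8)) * ((\u.3) (let v = true in (\w.w)))) * 4)
step 2: [let@0.0] (((0 * 8) * ((\u.3) (let v = true in (\w.w)))) * 4)
step 3: [delta@0.0] ((0 * ((\u.3) (let v = true in (\w.w)))) * 4)
step 4: [let@0.1.1] ((0 * ((\u.3) (\w.w))) * 4)
step 5: [beta@0.1] ((0 * 3) * 4)
step 6: [delta@0] (0 * 4)
step 7: [delta@root] 0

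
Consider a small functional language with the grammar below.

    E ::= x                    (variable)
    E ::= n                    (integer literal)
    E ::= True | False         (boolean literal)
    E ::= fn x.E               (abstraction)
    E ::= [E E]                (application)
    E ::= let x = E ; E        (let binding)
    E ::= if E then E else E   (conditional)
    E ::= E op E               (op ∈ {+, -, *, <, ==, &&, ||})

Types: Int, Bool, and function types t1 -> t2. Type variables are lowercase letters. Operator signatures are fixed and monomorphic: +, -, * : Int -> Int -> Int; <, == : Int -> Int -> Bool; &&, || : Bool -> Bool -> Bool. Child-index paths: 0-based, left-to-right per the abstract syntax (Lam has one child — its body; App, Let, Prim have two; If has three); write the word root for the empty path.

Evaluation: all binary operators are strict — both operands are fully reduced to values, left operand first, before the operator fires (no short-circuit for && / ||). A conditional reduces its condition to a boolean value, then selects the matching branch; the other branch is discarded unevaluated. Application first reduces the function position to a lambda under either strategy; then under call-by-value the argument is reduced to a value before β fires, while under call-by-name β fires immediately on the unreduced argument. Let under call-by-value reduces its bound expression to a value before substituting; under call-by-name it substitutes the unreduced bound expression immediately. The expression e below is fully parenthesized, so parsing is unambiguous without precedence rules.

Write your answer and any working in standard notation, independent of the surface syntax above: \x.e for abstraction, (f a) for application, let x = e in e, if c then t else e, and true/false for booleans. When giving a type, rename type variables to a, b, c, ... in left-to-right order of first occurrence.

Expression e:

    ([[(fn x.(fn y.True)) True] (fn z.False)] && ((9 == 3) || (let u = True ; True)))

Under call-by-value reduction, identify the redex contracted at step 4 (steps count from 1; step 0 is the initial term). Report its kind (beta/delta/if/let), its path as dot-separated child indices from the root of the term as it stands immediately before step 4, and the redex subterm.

Answer: let at 1.1 : (let u = true in true)

Trace:
step 0: ((((\x.(\y.true)) true) (\z.false)) && ((9 == 3) || (let u = true in true)))
step 1: [beta@0.0] (((\y.true) (\z.false)) && ((9 == 3) || (let u = true in true)))
step 2: [beta@0] (true && ((9 == 3) || (let u = true in true)))
step 3: [delta@1.0] (true && (false || (let u = true in true)))
step 4: [let@1.1] (true && (false || true))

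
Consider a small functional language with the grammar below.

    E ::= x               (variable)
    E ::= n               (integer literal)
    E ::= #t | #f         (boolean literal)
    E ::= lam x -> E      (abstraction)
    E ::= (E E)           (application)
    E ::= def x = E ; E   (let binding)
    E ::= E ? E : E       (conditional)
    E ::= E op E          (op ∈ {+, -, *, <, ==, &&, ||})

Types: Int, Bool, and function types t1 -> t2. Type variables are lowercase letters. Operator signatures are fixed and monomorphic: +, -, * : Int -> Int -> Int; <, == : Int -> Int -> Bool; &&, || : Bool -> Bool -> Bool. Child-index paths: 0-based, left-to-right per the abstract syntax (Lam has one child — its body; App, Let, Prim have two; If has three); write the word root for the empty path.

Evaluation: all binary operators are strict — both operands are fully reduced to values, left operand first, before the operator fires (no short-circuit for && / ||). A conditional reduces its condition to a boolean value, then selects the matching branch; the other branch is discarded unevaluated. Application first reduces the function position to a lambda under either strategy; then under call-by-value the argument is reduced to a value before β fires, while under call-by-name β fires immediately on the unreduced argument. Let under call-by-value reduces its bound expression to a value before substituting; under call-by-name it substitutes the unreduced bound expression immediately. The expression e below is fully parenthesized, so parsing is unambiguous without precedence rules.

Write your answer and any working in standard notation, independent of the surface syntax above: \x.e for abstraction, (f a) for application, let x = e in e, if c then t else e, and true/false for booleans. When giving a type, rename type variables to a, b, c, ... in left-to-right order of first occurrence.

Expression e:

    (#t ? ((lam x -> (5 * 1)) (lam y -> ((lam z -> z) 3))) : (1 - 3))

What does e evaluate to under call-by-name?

Derivation:
step 0: (if true then ((\x.(5 * 1)) (\y.((\z.z) 3))) else (1 - 3))
step 1: [if@root] ((\x.(5 * 1)) (\y.((\z.z) 3)))
step 2: [beta@root] (5 * 1)
step 3: [delta@root] 5

Answer: 5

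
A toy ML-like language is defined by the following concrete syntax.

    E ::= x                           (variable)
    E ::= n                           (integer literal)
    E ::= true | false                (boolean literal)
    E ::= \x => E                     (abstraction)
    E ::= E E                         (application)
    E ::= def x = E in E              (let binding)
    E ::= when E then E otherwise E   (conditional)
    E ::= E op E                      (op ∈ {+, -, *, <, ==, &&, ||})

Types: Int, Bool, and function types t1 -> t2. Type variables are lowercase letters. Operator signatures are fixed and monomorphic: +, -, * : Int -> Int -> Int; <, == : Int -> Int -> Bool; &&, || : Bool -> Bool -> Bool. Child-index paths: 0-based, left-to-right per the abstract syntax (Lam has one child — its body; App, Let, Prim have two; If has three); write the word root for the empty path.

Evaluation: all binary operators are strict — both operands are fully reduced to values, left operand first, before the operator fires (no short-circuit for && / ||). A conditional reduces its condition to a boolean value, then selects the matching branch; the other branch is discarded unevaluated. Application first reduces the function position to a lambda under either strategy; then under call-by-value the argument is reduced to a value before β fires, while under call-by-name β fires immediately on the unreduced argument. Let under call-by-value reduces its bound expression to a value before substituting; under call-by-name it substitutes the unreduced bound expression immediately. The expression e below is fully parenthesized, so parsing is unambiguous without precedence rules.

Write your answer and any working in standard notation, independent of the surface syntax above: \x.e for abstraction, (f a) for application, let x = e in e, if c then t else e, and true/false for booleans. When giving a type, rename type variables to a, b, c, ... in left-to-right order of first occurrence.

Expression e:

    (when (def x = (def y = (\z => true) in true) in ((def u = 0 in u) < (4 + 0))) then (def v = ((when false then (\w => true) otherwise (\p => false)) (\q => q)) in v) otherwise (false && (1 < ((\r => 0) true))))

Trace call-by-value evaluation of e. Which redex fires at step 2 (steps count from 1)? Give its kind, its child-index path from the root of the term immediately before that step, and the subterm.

Trace:
step 0: (if (let x = (let y = (\z.true) in true) in ((let u = 0 in u) < (4 + 0))) then (let v = ((if false then (\w.true) else (\p.false)) (\q.q)) in v) else (false && (1 < ((\r.0) true))))
step 1: [let@0.0] (if (let x = true in ((let u = 0 in u) < (4 + 0))) then (let v = ((if false then (\w.true) else (\p.false)) (\q.q)) in v) else (false && (1 < ((\r.0) true))))
step 2: [let@0] (if ((let u = 0 in u) < (4 + 0)) then (let v = ((if false then (\w.true) else (\p.false)) (\q.q)) in v) else (false && (1 < ((\r.0) true))))

Answer: let at 0 : (let x = true in ((let u = 0 in u) < (4 + 0)))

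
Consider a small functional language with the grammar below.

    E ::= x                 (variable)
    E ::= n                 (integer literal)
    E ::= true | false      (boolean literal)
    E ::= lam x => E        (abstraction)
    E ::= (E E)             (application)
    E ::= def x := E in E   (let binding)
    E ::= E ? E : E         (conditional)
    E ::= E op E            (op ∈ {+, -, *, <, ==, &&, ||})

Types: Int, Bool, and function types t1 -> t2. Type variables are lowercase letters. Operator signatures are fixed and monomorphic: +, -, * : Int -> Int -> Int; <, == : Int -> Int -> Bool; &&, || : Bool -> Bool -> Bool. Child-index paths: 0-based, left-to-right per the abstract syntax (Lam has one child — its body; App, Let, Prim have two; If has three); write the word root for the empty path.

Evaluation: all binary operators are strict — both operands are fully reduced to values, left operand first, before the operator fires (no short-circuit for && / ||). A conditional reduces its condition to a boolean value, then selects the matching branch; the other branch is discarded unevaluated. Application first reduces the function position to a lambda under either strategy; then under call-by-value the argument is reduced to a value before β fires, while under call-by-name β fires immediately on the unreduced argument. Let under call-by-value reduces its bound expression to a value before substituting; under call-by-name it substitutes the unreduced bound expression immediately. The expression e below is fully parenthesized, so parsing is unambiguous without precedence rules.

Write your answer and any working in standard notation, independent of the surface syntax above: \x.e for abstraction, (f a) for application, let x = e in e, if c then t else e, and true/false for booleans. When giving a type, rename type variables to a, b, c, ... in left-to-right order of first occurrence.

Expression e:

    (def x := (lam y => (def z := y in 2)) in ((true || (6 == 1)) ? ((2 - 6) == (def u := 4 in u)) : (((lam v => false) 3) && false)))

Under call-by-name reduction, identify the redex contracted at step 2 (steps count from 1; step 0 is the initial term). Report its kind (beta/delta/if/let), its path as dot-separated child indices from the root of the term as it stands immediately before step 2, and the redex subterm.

Trace:
step 0: (let x = (\y.(let z = y in 2)) in (if (true || (6 == 1)) then ((2 - 6) == (let u = 4 in u)) else (((\v.false) 3) && false)))
step 1: [let@root] (if (true || (6 == 1)) then ((2 - 6) == (let u = 4 in u)) else (((\v.false) 3) && false))
step 2: [delta@0.1] (if (true || false) then ((2 - 6) == (let u = 4 in u)) else (((\v.false) 3) && false))

Answer: delta at 0.1 : (6 == 1)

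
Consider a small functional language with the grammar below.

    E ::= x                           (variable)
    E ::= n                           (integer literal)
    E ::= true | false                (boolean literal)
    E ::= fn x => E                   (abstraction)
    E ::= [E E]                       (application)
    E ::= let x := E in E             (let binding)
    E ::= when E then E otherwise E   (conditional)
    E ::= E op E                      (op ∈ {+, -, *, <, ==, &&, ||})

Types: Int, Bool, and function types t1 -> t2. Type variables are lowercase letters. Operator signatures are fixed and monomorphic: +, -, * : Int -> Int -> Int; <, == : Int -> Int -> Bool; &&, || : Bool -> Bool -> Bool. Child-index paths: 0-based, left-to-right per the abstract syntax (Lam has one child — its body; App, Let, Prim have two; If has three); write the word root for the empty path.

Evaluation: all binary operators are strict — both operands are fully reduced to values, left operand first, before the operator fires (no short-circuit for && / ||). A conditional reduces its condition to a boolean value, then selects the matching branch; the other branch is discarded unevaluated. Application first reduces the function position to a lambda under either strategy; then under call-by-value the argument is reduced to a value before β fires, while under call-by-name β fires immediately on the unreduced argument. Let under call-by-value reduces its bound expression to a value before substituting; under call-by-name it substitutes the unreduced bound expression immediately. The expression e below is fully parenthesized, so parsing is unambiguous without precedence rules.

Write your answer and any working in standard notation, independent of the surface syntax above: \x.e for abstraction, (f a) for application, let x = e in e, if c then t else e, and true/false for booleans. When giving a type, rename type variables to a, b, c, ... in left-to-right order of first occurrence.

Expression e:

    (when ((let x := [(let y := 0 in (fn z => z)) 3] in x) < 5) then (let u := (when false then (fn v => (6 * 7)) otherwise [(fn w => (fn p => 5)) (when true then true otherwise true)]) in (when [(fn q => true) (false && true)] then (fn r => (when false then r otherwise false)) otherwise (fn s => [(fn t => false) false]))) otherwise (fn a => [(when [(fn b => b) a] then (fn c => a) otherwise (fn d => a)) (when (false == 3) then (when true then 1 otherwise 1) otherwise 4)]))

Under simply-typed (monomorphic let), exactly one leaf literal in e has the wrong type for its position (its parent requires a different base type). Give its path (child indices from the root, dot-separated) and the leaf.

Working:
let y : Int
z : a
\z._ : a -> a
  unify a -> a ~ Int -> b
  unify a ~ Int
  unify Int ~ b
_ _ : Int
let x : Int
x : Int
  unify Int ~ Int
  unify Int ~ Int
  unify Bool ~ Bool
  unify Bool ~ Bool
  unify Int ~ Int
  unify Int ~ Int
\v._ : c -> Int
\p._ : e -> Int
\w._ : d -> e -> Int
  unify Bool ~ Bool
  unify Bool ~ Bool
  unify d -> e -> Int ~ Bool -> f
  unify d ~ Bool
  unify e -> Int ~ f
_ _ : e -> Int
  unify c -> Int ~ e -> Int
  unify c ~ e
  unify Int ~ Int
let u : e -> Int
\q._ : g -> Bool
  unify Bool ~ Bool
  unify Bool ~ Bool
  unify g -> Bool ~ Bool -> h
  unify g ~ Bool
  unify Bool ~ h
_ _ : Bool
  unify Bool ~ Bool
  unify Bool ~ Bool
r : i
  unify i ~ Bool
\r._ : Bool -> Bool
\t._ : k -> Bool
  unify k -> Bool ~ Bool -> l
  unify k ~ Bool
  unify Bool ~ l
_ _ : Bool
\s._ : j -> Bool
  unify Bool -> Bool ~ j -> Bool
  unify Bool ~ j
  unify Bool ~ Bool
b : n
\b._ : n -> n
a : m
  unify n -> n ~ m -> o
  unify n ~ m
  unify m ~ o
_ _ : o
  unify o ~ Bool
a : Bool
\c._ : p -> Bool
a : Bool
\d._ : q -> Bool
  unify p -> Bool ~ q -> Bool
  unify p ~ q
  unify Bool ~ Bool
  unify Bool ~ Int
  FAIL: mismatch Bool ~ Int

Answer: 2.0.1.0.0 : false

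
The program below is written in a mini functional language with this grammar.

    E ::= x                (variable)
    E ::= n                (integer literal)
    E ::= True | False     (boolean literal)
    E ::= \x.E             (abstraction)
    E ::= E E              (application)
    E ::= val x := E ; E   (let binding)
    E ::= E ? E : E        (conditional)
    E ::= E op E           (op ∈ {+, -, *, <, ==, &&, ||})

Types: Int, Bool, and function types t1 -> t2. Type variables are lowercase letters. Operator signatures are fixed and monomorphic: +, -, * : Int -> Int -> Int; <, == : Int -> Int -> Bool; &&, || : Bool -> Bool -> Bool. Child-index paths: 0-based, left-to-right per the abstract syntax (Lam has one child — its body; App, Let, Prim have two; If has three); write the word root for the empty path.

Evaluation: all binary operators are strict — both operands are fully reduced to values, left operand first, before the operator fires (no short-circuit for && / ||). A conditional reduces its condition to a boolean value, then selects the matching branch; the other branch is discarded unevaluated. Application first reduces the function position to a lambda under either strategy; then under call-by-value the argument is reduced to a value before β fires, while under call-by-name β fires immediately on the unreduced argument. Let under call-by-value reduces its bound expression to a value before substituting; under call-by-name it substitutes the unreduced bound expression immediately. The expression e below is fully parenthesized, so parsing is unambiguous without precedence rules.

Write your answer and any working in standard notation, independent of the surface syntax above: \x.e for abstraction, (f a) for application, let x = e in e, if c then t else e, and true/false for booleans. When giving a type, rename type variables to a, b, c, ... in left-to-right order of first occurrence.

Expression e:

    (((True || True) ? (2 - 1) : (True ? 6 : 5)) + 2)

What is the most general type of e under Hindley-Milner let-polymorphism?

Answer: Int

Working:
  unify Bool ~ Bool
  unify Bool ~ Bool
  unify Bool ~ Bool
  unify Int ~ Int
  unify Int ~ Int
  unify Bool ~ Bool
  unify Int ~ Int
  unify Int ~ Int
  unify Int ~ Int
  unify Int ~ Int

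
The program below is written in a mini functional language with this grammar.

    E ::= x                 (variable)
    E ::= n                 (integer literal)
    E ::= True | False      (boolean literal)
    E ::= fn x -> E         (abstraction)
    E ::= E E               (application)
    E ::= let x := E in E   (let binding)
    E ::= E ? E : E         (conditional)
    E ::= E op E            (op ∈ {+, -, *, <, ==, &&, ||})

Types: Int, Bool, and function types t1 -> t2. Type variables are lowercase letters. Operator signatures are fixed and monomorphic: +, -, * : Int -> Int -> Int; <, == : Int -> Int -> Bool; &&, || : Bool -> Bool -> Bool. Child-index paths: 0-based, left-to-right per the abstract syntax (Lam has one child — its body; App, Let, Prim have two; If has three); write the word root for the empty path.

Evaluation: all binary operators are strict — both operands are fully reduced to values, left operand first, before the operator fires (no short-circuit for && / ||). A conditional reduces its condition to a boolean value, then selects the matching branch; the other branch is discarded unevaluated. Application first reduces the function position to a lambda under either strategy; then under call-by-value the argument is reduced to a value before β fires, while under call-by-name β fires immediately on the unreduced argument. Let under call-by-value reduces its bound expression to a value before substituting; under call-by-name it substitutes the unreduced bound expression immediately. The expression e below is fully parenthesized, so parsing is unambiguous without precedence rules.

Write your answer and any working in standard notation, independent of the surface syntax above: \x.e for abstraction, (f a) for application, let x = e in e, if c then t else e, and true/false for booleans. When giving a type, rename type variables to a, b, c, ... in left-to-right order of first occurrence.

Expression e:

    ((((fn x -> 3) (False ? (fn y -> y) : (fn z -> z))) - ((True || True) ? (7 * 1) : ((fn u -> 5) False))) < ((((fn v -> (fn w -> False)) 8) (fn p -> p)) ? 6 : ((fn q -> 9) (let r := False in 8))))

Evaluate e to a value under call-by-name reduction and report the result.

Trace:
step 0: ((((\x.3) (if false then (\y.y) else (\z.z))) - (if (true || true) then (7 * 1) else ((\u.5) false))) < (if (((\v.(\w.false)) 8) (\p.p)) then 6 else ((\q.9) (let r = false in 8))))
step 1: [beta@0.0] ((3 - (if (true || true) then (7 * 1) else ((\u.5) false))) < (if (((\v.(\w.false)) 8) (\p.p)) then 6 else ((\q.9) (let r = false in 8))))
step 2: [delta@0.1.0] ((3 - (if true then (7 * 1) else ((\u.5) false))) < (if (((\v.(\w.false)) 8) (\p.p)) then 6 else ((\q.9) (let r = false in 8))))
step 3: [if@0.1] ((3 - (7 * 1)) < (if (((\v.(\w.false)) 8) (\p.p)) then 6 else ((\q.9) (let r = false in 8))))
step 4: [delta@0.1] ((3 - 7) < (if (((\v.(\w.false)) 8) (\p.p)) then 6 else ((\q.9) (let r = false in 8))))
step 5: [delta@0] (-4 < (if (((\v.(\w.false)) 8) (\p.p)) then 6 else ((\q.9) (let r = false in 8))))
step 6: [beta@1.0.0] (-4 < (if ((\w.false) (\p.p)) then 6 else ((\q.9) (let r = false in 8))))
step 7: [beta@1.0] (-4 < (if false then 6 else ((\q.9) (let r = false in 8))))
step 8: [if@1] (-4 < ((\q.9) (let r = false in 8)))
step 9: [beta@1] (-4 < 9)
step 10: [delta@root] true

Answer: true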